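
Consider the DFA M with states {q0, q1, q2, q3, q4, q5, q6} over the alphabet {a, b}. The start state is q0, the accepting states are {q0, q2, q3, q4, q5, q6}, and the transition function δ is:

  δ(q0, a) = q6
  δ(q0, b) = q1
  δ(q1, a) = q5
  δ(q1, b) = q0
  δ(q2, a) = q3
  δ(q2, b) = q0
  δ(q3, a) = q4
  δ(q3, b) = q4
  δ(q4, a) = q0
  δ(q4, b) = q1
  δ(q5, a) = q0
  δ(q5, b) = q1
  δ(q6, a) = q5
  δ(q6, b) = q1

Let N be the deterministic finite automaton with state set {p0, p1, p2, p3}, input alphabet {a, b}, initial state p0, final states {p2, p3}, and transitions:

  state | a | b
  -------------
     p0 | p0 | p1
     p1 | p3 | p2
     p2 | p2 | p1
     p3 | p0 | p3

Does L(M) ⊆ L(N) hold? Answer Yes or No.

The empty string ε is in L(M) but not in L(N).
So L(M) ⊄ L(N).

No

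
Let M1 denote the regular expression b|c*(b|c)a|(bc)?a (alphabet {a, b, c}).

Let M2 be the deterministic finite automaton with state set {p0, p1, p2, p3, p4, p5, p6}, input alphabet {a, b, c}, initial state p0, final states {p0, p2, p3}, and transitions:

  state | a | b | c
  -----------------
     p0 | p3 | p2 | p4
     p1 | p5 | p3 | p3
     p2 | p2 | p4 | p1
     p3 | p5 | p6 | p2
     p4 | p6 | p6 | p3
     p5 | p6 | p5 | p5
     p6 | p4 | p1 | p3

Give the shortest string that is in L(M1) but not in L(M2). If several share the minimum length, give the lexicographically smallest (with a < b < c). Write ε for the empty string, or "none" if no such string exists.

ca

The string ca is accepted by M1 but not by M2.
No shorter string lies in the difference, and ca is the lexicographically first length-2 string in L(M1) \ L(M2).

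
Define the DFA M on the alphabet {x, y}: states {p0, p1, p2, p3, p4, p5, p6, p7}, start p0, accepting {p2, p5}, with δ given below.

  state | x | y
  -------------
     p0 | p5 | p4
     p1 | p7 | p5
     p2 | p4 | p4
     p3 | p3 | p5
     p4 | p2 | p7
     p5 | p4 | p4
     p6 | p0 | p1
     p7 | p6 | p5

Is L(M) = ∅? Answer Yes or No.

The string x is accepted: the run p0 → p5 ends in the accepting state p5.
Since at least one string is accepted, L(M) is not empty.

No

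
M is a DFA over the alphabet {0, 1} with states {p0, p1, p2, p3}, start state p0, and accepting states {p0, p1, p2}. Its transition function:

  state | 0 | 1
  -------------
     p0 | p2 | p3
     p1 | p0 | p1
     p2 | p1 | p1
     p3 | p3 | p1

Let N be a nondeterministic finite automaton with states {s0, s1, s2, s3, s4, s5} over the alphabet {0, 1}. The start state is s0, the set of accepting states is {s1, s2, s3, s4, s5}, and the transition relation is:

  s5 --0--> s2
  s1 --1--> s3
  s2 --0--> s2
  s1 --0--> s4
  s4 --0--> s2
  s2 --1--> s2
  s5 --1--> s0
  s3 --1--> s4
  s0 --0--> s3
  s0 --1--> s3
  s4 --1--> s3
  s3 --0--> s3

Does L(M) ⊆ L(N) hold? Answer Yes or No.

No

The empty string ε is in L(M) but not in L(N).
So L(M) ⊄ L(N).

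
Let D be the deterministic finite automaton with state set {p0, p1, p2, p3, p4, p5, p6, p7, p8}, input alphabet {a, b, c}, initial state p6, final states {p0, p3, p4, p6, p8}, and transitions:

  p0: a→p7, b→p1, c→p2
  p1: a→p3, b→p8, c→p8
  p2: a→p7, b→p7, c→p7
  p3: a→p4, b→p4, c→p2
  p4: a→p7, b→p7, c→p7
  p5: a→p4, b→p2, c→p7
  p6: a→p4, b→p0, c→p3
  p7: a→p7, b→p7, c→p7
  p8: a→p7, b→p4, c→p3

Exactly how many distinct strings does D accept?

19

The useful subgraph on states {p0, p1, p3, p4, p6, p8} is acyclic, so L(D) is finite; the longest accepting path visits 6 useful states, giving maximum string length 5.
Counting accepting paths from p6 by length: 1 of length 0, 3 of length 1, 2 of length 2, 3 of length 3, 6 of length 4, 4 of length 5. Total 19.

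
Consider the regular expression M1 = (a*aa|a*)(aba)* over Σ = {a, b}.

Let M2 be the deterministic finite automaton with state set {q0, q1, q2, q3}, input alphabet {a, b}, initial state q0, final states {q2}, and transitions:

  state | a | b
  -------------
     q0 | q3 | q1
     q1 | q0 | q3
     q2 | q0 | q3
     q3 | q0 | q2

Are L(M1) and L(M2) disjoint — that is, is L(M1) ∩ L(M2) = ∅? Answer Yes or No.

Converting the expression M1 to a DFA (subset construction, then merging equivalent states) gives the minimal DFA with states {r0, r1, r2, r3, r4, r5}, start state r0, accepting states {r0, r1, r4} and transitions r0: a→r1, b→r2; r1: a→r1, b→r3; r2: a→r2, b→r2; r3: a→r4, b→r2; r4: a→r5, b→r2; r5: a→r2, b→r3.
Exploring the product automaton M1 × M2 from the start pair (r0, q0), following both machines on each input symbol, reaches 11 state pairs: (r0, q0), (r1, q3), (r2, q1), (r1, q0), (r3, q2), (r2, q0), (r2, q3), (r3, q1), (r4, q0), (r2, q2), (r5, q3).
M1 accepts in {r0, r1, r4} and M2 accepts in {q2}; no reachable pair has both components accepting, so no string drives both machines to acceptance simultaneously and L(M1) ∩ L(M2) = ∅.
So no string is accepted by both, and the intersection is empty.

Yes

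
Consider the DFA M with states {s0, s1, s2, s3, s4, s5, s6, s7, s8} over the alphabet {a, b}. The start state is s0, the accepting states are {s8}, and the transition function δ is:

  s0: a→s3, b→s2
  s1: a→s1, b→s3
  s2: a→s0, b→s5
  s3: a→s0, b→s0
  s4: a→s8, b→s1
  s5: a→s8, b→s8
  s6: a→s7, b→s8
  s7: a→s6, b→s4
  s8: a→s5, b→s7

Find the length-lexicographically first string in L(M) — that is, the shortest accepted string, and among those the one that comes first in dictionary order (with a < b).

A breadth-first search from s0 reaches an accepting state first via the path s0 → s2 → s5 → s8 on input bba.
No string of length < 3 is accepted (BFS exhausts all shorter strings without reaching an accepting state), and bba is the lexicographically least accepting string of length 3.

bba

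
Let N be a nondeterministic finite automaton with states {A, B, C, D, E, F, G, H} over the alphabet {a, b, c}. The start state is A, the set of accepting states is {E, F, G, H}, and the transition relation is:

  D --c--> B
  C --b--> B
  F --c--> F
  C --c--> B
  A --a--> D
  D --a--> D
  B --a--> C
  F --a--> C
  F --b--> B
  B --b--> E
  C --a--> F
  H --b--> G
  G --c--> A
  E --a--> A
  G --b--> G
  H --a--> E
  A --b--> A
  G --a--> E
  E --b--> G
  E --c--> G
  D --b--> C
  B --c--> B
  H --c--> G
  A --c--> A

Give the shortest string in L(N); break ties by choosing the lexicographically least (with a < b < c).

A breadth-first search from A reaches an accepting state first via the path A → D → C → F on input aba.
No string of length < 3 is accepted (BFS exhausts all shorter strings without reaching an accepting state), and aba is the lexicographically least accepting string of length 3.

aba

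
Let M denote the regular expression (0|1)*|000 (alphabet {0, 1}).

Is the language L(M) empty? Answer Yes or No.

The empty string ε matches the expression, so it belongs to L(M).
Since L(M) contains at least one string, it is not empty.

No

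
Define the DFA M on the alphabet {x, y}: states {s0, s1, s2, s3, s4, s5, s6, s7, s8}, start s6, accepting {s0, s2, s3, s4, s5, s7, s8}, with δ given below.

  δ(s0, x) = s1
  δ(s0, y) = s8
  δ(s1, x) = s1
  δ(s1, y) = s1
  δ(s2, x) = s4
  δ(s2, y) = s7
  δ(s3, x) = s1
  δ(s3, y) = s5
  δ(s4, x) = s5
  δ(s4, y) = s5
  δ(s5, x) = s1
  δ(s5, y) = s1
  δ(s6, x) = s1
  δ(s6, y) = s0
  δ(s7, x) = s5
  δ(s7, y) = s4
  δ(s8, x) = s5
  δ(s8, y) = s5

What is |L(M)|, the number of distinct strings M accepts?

The useful subgraph on states {s0, s5, s6, s8} is acyclic, so L(M) is finite; the longest accepting path visits 4 useful states, giving maximum string length 3.
Counting accepting paths from s6 by length: 1 of length 1, 1 of length 2, 2 of length 3. Total 4.

4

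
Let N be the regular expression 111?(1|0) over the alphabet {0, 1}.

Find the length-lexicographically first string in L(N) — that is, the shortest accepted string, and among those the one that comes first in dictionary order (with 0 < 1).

110

By inspection of the expression, no string of length less than 3 matches, and 110 is the lexicographically first match of length 3.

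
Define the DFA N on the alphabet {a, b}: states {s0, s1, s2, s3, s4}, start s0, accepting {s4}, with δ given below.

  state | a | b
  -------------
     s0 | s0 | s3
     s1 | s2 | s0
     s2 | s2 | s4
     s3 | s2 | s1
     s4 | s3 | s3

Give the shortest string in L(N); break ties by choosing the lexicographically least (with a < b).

A breadth-first search from s0 reaches an accepting state first via the path s0 → s3 → s2 → s4 on input bab.
No string of length < 3 is accepted (BFS exhausts all shorter strings without reaching an accepting state), and bab is the lexicographically least accepting string of length 3.

bab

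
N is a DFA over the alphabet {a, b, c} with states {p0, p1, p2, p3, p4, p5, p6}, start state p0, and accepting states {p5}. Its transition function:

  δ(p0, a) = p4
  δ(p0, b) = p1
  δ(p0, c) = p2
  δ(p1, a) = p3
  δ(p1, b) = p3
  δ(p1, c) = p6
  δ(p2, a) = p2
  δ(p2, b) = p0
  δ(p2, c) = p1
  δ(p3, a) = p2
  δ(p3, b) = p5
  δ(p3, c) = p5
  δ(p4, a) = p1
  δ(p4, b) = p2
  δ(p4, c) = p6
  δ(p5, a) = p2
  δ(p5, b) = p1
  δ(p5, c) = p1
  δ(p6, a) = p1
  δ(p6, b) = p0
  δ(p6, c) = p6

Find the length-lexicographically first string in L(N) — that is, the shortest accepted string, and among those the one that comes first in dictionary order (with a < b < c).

bab

A breadth-first search from p0 reaches an accepting state first via the path p0 → p1 → p3 → p5 on input bab.
No string of length < 3 is accepted (BFS exhausts all shorter strings without reaching an accepting state), and bab is the lexicographically least accepting string of length 3.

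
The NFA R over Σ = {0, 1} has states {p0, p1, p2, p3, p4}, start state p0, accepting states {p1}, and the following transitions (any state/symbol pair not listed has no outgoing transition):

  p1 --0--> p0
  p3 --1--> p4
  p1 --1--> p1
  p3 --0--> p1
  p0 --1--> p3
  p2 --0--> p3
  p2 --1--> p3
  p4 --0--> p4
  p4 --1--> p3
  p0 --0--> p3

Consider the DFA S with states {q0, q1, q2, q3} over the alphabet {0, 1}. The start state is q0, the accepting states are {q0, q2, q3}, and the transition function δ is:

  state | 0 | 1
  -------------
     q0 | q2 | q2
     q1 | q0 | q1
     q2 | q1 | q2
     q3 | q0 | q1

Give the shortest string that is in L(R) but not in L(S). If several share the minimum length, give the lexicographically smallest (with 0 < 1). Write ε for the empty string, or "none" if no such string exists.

00

The string 00 is accepted by R but not by S.
No shorter string lies in the difference, and 00 is the lexicographically first length-2 string in L(R) \ L(S).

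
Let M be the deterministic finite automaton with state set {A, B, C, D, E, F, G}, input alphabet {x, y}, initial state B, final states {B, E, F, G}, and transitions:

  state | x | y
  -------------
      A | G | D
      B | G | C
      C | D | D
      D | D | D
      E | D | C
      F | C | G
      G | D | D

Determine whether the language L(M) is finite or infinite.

finite

The useful states (reachable from B and able to reach an accepting state) are {B, G}.
Restricted to these states the transition graph has no cycle, so every accepting path has bounded length and L is finite.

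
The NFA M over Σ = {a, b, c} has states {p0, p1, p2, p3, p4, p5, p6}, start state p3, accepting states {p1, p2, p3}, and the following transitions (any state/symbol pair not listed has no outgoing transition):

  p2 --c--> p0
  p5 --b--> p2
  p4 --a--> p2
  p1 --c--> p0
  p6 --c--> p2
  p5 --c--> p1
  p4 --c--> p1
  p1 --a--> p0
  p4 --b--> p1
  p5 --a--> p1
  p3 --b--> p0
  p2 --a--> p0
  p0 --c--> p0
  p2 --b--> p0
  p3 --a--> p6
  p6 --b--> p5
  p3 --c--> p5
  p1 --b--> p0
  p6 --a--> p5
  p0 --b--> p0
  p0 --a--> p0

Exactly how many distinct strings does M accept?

11

The useful subgraph on states {p1, p2, p3, p5, p6} is acyclic, so L(M) is finite; the longest accepting path visits 4 useful states, giving maximum string length 3.
Counting accepting paths from p3 by length: 1 of length 0, 4 of length 2, 6 of length 3. Total 11.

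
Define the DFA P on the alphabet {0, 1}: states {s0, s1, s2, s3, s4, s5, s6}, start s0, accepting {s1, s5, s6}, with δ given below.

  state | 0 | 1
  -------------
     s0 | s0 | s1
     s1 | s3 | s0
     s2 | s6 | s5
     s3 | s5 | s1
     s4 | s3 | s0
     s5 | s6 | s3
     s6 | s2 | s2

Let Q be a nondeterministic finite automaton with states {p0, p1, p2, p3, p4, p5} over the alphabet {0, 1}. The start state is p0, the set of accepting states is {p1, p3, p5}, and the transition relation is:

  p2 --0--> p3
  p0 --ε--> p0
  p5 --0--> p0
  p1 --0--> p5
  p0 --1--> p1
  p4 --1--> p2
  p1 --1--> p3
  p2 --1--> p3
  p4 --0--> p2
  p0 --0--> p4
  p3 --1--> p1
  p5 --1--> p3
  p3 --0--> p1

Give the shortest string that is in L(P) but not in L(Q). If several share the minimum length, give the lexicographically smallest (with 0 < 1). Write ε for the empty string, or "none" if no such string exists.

The string 01 is accepted by P but not by Q.
No shorter string lies in the difference, and 01 is the lexicographically first length-2 string in L(P) \ L(Q).

01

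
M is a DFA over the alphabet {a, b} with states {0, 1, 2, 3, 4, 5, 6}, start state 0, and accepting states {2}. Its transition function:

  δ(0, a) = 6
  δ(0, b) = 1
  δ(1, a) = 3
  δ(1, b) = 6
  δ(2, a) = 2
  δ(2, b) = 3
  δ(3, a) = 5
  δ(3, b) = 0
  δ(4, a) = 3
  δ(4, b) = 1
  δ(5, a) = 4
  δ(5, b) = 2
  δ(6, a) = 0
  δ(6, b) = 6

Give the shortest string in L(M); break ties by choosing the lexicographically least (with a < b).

A breadth-first search from 0 reaches an accepting state first via the path 0 → 1 → 3 → 5 → 2 on input baab.
No string of length < 4 is accepted (BFS exhausts all shorter strings without reaching an accepting state), and baab is the lexicographically least accepting string of length 4.

baab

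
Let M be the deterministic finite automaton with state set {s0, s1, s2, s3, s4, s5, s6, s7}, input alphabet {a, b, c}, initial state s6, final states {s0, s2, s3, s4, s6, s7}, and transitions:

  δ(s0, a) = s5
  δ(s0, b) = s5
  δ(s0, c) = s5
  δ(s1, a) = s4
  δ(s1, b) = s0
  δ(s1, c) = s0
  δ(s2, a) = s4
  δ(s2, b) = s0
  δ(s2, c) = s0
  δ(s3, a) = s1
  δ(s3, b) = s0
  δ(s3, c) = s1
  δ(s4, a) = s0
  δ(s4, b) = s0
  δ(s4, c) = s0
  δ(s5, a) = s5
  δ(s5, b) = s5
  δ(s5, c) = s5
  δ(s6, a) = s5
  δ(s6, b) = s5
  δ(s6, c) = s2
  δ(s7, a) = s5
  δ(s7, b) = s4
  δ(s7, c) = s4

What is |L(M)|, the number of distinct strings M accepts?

The useful subgraph on states {s0, s2, s4, s6} is acyclic, so L(M) is finite; the longest accepting path visits 4 useful states, giving maximum string length 3.
Counting accepting paths from s6 by length: 1 of length 0, 1 of length 1, 3 of length 2, 3 of length 3. Total 8.

8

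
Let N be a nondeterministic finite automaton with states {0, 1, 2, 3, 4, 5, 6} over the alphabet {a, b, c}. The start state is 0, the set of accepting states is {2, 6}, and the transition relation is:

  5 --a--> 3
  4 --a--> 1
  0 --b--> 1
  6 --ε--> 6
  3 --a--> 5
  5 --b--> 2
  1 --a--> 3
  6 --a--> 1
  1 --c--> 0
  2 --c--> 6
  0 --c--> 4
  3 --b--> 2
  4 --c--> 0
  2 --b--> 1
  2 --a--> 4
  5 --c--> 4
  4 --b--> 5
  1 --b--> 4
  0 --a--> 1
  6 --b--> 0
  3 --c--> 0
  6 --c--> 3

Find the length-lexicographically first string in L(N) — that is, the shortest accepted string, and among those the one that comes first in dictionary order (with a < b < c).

A breadth-first search from 0 reaches an accepting state first via the path 0 → 1 → 3 → 2 on input aab.
No string of length < 3 is accepted (BFS exhausts all shorter strings without reaching an accepting state), and aab is the lexicographically least accepting string of length 3.

aab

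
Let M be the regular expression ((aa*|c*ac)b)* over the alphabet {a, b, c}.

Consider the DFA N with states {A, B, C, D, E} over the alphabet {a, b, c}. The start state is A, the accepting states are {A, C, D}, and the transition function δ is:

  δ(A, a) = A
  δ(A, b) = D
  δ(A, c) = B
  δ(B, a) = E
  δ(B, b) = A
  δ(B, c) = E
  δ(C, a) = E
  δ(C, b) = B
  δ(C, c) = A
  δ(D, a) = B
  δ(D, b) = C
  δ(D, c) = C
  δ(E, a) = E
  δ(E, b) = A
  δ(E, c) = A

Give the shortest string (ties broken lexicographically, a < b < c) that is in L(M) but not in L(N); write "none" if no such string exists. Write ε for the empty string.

Converting the expression M to a DFA (subset construction, then merging equivalent states) gives the minimal DFA with states {m0, m1, m2, m3, m4, m5, m6}, start state m0, accepting states {m0} and transitions m0: a→m1, b→m2, c→m3; m1: a→m4, b→m0, c→m5; m2: a→m2, b→m2, c→m2; m3: a→m6, b→m2, c→m3; m4: a→m4, b→m0, c→m2; m5: a→m2, b→m0, c→m2; m6: a→m2, b→m2, c→m5.
Exploring the product automaton M × N from the start pair (m0, A), following both machines on each input symbol, reaches 20 state pairs: (m0, A), (m1, A), (m2, D), (m3, B), (m4, A), (m0, D), (m5, B), (m2, B), (m2, C), (m6, E), (m2, A), (m3, E), (m1, B), (m3, C), (m2, E), (m5, A), (m3, A), (m4, E), (m5, E), (m6, A).
M accepts in {m0} and N accepts in {A, C, D}. The reachable pairs whose M-component is accepting are (m0, A), (m0, D); in each of them the N-component is accepting too, so the product for L(M) \ L(N) (M-component accepting, N-component rejecting) has no reachable accepting pair and the difference is empty.
So every string accepted by M is also accepted by N: L(M) \ L(N) = ∅ and there is no such string.

none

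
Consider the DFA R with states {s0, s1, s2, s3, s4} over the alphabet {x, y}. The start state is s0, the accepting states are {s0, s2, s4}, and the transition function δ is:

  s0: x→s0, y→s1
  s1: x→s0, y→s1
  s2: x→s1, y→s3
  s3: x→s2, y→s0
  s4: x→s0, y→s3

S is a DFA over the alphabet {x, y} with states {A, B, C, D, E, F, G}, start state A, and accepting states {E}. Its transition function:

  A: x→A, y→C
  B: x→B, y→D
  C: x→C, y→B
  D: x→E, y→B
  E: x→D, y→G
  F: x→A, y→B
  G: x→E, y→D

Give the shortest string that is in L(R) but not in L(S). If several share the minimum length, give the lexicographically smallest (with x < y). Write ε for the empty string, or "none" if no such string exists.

ε

The empty string ε is accepted by R but not by S.
Since ε is the unique shortest string, it is the required witness.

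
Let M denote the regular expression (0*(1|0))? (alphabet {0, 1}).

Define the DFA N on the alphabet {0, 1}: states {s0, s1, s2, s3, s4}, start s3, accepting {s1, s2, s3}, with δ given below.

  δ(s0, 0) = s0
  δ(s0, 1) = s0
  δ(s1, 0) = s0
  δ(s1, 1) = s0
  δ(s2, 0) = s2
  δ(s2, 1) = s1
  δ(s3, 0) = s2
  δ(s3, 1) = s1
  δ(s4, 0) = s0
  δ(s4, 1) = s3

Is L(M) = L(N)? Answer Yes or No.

Yes

Converting the expression M to a DFA (subset construction, then merging equivalent states) gives the minimal DFA with states {m0, m1, m2}, start state m0, accepting states {m0, m1} and transitions m0: 0→m0, 1→m1; m1: 0→m2, 1→m2; m2: 0→m2, 1→m2.
Exploring the product automaton M × N from the start pair (m0, s3), following both machines on each input symbol, reaches 4 state pairs: (m0, s3), (m0, s2), (m1, s1), (m2, s0).
M accepts in {m0, m1} and N accepts in {s1, s2, s3}. In every reachable pair the two components are either both accepting — (m0, s3), (m0, s2), (m1, s1) — or both non-accepting, so no string is accepted by exactly one of the machines: L(M) \ L(N) and L(N) \ L(M) are both empty.
Hence every string is accepted by M iff it is accepted by N, and the two languages coincide.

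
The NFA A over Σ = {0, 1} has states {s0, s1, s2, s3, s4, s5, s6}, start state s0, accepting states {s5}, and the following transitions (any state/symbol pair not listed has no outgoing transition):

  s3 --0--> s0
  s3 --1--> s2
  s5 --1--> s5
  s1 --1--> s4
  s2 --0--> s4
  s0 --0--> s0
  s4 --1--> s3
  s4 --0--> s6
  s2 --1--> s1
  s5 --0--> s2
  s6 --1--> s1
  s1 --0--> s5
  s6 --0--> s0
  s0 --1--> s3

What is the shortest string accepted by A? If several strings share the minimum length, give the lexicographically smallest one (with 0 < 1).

A breadth-first search from s0 reaches an accepting state first via the path s0 → s3 → s2 → s1 → s5 on input 1110.
No string of length < 4 is accepted (BFS exhausts all shorter strings without reaching an accepting state), and 1110 is the lexicographically least accepting string of length 4.

1110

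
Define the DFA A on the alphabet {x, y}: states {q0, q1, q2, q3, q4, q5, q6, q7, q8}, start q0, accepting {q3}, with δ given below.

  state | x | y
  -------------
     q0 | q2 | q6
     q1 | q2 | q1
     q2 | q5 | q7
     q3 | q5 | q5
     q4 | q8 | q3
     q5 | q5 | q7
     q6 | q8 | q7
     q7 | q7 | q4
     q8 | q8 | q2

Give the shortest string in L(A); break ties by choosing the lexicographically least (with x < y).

xyyy

A breadth-first search from q0 reaches an accepting state first via the path q0 → q2 → q7 → q4 → q3 on input xyyy.
No string of length < 4 is accepted (BFS exhausts all shorter strings without reaching an accepting state), and xyyy is the lexicographically least accepting string of length 4.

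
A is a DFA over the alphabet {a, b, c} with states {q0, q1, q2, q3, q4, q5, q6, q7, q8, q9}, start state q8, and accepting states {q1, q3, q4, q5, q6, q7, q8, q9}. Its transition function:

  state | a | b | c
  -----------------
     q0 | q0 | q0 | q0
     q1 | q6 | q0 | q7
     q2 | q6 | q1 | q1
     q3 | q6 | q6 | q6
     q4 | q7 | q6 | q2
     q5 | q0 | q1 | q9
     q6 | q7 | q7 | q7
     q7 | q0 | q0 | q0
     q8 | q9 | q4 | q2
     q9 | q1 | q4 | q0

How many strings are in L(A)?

68

The useful subgraph on states {q1, q2, q4, q6, q7, q8, q9} is acyclic, so L(A) is finite; the longest accepting path visits 7 useful states, giving maximum string length 6.
Counting accepting paths from q8 by length: 1 of length 0, 2 of length 1, 7 of length 2, 17 of length 3, 22 of length 4, 13 of length 5, 6 of length 6. Total 68.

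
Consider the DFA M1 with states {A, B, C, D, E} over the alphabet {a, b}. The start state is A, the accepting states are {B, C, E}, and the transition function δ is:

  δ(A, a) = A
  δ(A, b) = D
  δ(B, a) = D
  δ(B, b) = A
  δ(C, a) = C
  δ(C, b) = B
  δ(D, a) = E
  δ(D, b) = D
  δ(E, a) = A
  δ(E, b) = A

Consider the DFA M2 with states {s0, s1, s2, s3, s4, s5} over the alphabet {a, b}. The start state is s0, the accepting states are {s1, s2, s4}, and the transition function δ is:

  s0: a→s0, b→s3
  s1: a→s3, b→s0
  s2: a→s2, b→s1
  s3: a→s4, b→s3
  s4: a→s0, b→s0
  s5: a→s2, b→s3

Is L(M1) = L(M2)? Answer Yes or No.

Yes

Exploring the product automaton M1 × M2 from the start pair (A, s0), following both machines on each input symbol, reaches 3 state pairs: (A, s0), (D, s3), (E, s4).
M1 accepts in {B, C, E} and M2 accepts in {s1, s2, s4}. In every reachable pair the two components are either both accepting — (E, s4) — or both non-accepting, so no string is accepted by exactly one of the machines: L(M1) \ L(M2) and L(M2) \ L(M1) are both empty.
Hence every string is accepted by M1 iff it is accepted by M2, and the two languages coincide.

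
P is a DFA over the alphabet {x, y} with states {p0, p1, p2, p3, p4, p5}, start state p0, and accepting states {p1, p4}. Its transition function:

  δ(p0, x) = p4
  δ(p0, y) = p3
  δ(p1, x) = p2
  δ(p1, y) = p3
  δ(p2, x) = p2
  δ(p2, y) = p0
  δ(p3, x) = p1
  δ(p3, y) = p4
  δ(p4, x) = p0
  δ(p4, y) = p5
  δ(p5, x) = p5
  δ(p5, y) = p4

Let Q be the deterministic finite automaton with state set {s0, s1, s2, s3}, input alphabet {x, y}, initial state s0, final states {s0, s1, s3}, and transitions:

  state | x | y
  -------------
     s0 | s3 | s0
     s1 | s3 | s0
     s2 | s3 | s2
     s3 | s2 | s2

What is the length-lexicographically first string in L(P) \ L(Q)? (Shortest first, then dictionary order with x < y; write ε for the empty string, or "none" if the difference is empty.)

The string xyy is accepted by P but not by Q.
No shorter string lies in the difference, and xyy is the lexicographically first length-3 string in L(P) \ L(Q).

xyy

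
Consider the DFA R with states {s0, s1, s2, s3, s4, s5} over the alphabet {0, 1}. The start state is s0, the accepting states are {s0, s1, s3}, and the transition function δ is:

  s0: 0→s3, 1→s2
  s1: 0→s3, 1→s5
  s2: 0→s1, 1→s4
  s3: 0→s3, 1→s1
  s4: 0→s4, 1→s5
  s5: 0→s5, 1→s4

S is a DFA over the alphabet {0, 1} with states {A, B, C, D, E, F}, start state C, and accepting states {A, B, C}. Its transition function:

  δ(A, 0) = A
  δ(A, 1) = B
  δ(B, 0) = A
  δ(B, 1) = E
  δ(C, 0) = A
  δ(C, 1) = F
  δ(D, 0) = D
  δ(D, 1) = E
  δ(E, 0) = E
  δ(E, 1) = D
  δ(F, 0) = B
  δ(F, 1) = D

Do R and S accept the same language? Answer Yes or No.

Yes

Exploring the product automaton R × S from the start pair (s0, C), following both machines on each input symbol, reaches 6 state pairs: (s0, C), (s3, A), (s2, F), (s1, B), (s4, D), (s5, E).
R accepts in {s0, s1, s3} and S accepts in {A, B, C}. In every reachable pair the two components are either both accepting — (s0, C), (s3, A), (s1, B) — or both non-accepting, so no string is accepted by exactly one of the machines: L(R) \ L(S) and L(S) \ L(R) are both empty.
Hence every string is accepted by R iff it is accepted by S, and the two languages coincide.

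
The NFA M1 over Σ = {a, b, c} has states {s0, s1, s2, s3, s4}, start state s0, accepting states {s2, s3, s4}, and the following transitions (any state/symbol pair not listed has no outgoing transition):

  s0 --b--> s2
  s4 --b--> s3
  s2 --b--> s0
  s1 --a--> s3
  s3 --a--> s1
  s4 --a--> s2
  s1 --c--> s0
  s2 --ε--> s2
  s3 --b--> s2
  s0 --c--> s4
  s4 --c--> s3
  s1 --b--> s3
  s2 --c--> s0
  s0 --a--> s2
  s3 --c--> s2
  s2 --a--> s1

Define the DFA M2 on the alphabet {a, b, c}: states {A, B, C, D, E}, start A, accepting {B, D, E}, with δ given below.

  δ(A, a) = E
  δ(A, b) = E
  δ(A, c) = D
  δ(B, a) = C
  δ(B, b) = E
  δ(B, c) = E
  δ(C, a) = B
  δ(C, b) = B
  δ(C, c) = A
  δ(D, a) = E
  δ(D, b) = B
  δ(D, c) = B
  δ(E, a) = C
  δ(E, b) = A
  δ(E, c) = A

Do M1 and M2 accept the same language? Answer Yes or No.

Exploring the product automaton M1 × M2 from the start pair (s0, A), following both machines on each input symbol, reaches 5 state pairs: (s0, A), (s2, E), (s4, D), (s1, C), (s3, B).
M1 accepts in {s2, s3, s4} and M2 accepts in {B, D, E}. In every reachable pair the two components are either both accepting — (s2, E), (s4, D), (s3, B) — or both non-accepting, so no string is accepted by exactly one of the machines: L(M1) \ L(M2) and L(M2) \ L(M1) are both empty.
Hence every string is accepted by M1 iff it is accepted by M2, and the two languages coincide.

Yes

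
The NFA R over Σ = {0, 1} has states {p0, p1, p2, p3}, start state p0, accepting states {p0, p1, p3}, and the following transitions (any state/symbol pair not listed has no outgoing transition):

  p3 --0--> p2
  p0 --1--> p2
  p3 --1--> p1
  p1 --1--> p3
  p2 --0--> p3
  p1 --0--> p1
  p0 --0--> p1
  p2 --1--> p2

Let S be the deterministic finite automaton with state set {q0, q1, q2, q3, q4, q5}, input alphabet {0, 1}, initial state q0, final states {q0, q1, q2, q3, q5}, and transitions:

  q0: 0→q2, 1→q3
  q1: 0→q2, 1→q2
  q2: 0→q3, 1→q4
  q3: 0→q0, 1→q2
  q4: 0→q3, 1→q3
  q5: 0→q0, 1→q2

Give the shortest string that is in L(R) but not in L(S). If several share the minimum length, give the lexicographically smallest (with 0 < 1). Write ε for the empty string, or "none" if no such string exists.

The string 01 is accepted by R but not by S.
No shorter string lies in the difference, and 01 is the lexicographically first length-2 string in L(R) \ L(S).

01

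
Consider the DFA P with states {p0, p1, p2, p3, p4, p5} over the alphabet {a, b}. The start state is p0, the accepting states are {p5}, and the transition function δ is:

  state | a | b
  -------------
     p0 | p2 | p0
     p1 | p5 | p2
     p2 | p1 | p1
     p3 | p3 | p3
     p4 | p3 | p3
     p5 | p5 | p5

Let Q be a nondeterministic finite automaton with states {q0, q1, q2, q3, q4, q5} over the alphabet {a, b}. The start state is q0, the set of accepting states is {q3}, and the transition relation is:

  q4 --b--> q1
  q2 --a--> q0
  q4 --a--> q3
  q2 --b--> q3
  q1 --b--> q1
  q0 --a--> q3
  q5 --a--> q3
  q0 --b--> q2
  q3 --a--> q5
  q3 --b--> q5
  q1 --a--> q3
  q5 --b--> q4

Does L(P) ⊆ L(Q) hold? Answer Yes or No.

No

The string aaaa is in L(P) but not in L(Q).
So L(P) ⊄ L(Q).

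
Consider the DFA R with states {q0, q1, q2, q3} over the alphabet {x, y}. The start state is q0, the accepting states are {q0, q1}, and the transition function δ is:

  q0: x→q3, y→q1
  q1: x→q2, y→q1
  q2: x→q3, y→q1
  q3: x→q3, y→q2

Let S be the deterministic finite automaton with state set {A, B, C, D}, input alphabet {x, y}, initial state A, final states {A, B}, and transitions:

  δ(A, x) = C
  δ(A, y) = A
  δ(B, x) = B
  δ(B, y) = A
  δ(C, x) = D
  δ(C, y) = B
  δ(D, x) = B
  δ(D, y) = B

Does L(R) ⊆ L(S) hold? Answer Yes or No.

Yes

Exploring the product automaton R × S from the start pair (q0, A), following both machines on each input symbol, reaches 9 state pairs: (q0, A), (q3, C), (q1, A), (q3, D), (q2, B), (q2, C), (q3, B), (q1, B), (q2, A).
R accepts in {q0, q1} and S accepts in {A, B}. The reachable pairs whose R-component is accepting are (q0, A), (q1, A), (q1, B); in each of them the S-component is accepting too, so the product for L(R) \ L(S) (R-component accepting, S-component rejecting) has no reachable accepting pair and the difference is empty.
Hence every string in L(R) is also in L(S).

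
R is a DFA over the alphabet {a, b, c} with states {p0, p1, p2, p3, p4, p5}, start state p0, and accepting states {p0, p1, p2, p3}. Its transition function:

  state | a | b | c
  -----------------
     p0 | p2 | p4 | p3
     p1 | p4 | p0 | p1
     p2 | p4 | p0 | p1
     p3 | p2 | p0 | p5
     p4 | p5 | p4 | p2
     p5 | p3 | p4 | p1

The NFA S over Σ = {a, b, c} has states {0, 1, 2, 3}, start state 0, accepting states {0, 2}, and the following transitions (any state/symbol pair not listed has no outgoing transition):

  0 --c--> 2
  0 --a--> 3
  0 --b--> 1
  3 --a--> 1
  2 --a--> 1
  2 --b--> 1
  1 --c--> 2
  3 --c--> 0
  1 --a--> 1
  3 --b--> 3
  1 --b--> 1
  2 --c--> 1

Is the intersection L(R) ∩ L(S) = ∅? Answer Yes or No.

The empty string ε is accepted by both R and S.
Hence L(R) ∩ L(S) ≠ ∅.

No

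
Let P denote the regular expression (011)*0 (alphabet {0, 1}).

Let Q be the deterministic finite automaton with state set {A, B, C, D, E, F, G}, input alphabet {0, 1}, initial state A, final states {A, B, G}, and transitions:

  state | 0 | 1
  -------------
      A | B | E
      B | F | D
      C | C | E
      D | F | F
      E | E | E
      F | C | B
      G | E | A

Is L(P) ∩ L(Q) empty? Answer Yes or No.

The string 0 is accepted by both P and Q.
Hence L(P) ∩ L(Q) ≠ ∅.

No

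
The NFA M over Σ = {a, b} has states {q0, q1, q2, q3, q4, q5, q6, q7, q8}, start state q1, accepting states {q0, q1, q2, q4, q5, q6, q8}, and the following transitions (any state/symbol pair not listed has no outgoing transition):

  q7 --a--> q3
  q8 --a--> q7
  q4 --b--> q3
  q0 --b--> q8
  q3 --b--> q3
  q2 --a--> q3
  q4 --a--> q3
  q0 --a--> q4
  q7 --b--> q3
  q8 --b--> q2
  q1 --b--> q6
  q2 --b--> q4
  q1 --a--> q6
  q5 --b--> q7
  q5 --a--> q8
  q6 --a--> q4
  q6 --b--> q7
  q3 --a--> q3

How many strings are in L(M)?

The useful subgraph on states {q1, q4, q6} is acyclic, so L(M) is finite; the longest accepting path visits 3 useful states, giving maximum string length 2.
Counting accepting paths from q1 by length: 1 of length 0, 2 of length 1, 2 of length 2. Total 5.

5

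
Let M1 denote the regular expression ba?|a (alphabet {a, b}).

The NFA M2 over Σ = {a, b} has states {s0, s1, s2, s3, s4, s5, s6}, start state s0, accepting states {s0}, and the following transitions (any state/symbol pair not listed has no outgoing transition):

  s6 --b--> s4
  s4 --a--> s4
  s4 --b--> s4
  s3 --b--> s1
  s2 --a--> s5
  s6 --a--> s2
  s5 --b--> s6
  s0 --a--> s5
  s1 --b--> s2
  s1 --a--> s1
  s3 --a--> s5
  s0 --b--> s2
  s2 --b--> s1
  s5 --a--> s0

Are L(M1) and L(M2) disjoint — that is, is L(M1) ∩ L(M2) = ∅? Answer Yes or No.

Yes

Converting the expression M1 to a DFA (subset construction, then merging equivalent states) gives the minimal DFA with states {r0, r1, r2, r3}, start state r0, accepting states {r1, r2} and transitions r0: a→r1, b→r2; r1: a→r3, b→r3; r2: a→r1, b→r3; r3: a→r3, b→r3.
Exploring the product automaton M1 × M2 from the start pair (r0, s0), following both machines on each input symbol, reaches 9 state pairs: (r0, s0), (r1, s5), (r2, s2), (r3, s0), (r3, s6), (r3, s1), (r3, s5), (r3, s2), (r3, s4).
M1 accepts in {r1, r2} and M2 accepts in {s0}; no reachable pair has both components accepting, so no string drives both machines to acceptance simultaneously and L(M1) ∩ L(M2) = ∅.
So no string is accepted by both, and the intersection is empty.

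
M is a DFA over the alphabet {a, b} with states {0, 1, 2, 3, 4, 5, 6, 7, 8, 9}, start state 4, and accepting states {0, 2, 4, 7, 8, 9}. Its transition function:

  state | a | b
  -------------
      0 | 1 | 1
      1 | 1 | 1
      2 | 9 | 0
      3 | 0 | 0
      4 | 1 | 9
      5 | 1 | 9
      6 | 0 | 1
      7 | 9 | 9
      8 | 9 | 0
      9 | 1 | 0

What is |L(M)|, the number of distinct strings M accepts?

3

The useful subgraph on states {0, 4, 9} is acyclic, so L(M) is finite; the longest accepting path visits 3 useful states, giving maximum string length 2.
Counting accepting paths from 4 by length: 1 of length 0, 1 of length 1, 1 of length 2. Total 3.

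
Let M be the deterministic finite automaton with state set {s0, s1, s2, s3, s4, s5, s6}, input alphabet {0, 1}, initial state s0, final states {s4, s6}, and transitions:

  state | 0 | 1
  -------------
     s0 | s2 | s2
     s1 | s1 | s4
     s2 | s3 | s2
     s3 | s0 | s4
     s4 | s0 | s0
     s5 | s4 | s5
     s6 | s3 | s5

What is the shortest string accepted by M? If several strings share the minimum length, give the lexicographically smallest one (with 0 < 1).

A breadth-first search from s0 reaches an accepting state first via the path s0 → s2 → s3 → s4 on input 001.
No string of length < 3 is accepted (BFS exhausts all shorter strings without reaching an accepting state), and 001 is the lexicographically least accepting string of length 3.

001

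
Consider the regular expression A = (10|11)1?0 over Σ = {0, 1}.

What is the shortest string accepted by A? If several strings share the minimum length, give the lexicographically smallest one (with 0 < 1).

100

By inspection of the expression, no string of length less than 3 matches, and 100 is the lexicographically first match of length 3.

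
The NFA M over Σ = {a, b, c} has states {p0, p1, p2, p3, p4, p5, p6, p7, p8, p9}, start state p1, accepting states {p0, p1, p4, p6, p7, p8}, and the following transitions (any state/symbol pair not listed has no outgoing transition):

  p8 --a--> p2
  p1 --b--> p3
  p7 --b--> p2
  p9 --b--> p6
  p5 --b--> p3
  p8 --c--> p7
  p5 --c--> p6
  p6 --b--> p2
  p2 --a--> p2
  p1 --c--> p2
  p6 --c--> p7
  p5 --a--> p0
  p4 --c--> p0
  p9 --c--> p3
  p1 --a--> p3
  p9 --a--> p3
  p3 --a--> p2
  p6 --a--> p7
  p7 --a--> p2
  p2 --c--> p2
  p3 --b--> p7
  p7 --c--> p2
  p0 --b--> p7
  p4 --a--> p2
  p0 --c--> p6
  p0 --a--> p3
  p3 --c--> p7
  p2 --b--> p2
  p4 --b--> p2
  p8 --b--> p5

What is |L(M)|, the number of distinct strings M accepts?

5

The useful subgraph on states {p1, p3, p7} is acyclic, so L(M) is finite; the longest accepting path visits 3 useful states, giving maximum string length 2.
Counting accepting paths from p1 by length: 1 of length 0, 4 of length 2. Total 5.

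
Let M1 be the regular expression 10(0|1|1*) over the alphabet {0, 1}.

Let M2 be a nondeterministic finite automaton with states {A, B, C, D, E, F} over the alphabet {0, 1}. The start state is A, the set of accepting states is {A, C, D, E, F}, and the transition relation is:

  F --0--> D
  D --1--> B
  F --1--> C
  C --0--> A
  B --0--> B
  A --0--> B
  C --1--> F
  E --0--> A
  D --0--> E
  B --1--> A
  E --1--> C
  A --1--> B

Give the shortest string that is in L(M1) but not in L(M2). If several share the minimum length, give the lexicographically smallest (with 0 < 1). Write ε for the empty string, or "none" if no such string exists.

The string 10 is accepted by M1 but not by M2.
No shorter string lies in the difference, and 10 is the lexicographically first length-2 string in L(M1) \ L(M2).

10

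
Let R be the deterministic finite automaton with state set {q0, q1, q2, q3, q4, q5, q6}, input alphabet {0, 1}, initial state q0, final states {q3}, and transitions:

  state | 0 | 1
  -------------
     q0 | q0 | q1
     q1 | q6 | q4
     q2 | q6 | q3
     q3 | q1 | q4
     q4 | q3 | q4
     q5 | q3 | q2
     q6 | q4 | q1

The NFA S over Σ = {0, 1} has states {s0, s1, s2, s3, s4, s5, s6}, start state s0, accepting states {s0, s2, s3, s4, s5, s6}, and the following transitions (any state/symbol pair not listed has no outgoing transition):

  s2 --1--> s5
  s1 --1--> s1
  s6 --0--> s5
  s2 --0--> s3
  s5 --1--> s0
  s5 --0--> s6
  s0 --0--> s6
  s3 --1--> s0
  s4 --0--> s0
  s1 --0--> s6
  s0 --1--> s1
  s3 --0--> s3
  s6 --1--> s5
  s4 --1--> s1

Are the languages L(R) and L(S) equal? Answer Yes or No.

No

The empty string ε is accepted by S but rejected by R.
So L(R) ≠ L(S).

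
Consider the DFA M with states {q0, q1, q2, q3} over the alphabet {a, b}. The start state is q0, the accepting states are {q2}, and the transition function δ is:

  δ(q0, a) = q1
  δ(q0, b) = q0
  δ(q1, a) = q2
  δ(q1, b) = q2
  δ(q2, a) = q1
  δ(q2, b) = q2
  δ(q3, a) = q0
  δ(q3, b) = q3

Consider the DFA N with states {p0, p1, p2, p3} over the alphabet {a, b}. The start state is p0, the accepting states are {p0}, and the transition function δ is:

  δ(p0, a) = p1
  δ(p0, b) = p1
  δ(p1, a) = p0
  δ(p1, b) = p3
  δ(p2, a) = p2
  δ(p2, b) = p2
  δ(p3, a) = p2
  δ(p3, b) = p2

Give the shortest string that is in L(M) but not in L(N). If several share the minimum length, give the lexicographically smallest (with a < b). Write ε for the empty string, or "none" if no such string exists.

ab

The string ab is accepted by M but not by N.
No shorter string lies in the difference, and ab is the lexicographically first length-2 string in L(M) \ L(N).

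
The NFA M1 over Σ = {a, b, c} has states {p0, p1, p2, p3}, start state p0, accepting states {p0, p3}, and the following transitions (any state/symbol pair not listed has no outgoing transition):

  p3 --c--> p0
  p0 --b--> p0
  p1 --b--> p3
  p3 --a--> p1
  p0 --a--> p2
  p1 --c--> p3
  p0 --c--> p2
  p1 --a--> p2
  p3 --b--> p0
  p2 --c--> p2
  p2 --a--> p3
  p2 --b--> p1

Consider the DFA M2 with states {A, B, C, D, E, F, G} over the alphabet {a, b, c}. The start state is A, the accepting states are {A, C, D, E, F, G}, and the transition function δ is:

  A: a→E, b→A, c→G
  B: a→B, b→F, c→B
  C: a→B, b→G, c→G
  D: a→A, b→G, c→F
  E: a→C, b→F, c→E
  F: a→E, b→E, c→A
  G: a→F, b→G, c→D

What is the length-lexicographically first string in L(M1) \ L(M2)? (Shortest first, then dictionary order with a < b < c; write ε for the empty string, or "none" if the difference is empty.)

The string aaac is accepted by M1 but not by M2.
No shorter string lies in the difference, and aaac is the lexicographically first length-4 string in L(M1) \ L(M2).

aaac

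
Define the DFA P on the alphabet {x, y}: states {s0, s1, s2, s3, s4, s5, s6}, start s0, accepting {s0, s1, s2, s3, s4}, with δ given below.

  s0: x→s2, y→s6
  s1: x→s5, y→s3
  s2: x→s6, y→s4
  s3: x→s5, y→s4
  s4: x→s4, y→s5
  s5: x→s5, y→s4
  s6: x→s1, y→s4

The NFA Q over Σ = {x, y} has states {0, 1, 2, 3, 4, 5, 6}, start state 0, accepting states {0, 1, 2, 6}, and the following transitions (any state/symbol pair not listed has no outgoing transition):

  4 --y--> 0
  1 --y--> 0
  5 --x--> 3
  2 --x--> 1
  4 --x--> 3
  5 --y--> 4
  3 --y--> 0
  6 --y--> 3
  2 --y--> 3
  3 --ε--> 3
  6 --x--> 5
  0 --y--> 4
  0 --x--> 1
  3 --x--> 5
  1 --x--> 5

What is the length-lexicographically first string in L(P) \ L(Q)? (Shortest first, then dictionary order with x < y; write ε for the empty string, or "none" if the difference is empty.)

The string yx is accepted by P but not by Q.
No shorter string lies in the difference, and yx is the lexicographically first length-2 string in L(P) \ L(Q).

yx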